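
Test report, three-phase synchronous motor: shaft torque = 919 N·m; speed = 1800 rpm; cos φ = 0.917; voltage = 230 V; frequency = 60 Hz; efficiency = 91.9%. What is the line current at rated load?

516 A

ω = 2π×1800/60 = 188.5 rad/s; P_out = τω = 919 × 188.5 = 173232 W
P_in = P_out / η = 173232 / 0.919 = 188501 W
I_L = P_in / (√3·V_L·cosφ) = 188501 / (1.732 × 230 × 0.917) = 516 A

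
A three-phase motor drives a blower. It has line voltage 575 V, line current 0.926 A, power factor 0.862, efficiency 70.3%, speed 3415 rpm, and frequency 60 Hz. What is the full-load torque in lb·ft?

P_in = √3·V·I·cosφ = 1.732 × 575 × 0.926 × 0.862 = 795 W
P_out = η·P_in = 0.703 × 795 = 559 W
n = 3415 rpm
ω = 2π×3415/60 = 357.6 rad/s
τ = P_out/ω = 559/357.6 = 1.563 N·m
In lb·ft: 1.563/1.356 = 1.15 lb·ft

1.15 lb·ft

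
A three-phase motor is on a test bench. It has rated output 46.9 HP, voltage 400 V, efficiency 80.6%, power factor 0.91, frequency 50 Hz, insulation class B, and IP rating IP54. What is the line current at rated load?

68.9 A

P_out = 46.9 × 746 = 34987 W
P_in = P_out / η = 34987 / 0.806 = 43408 W
I_L = P_in / (√3·V_L·cosφ) = 43408 / (1.732 × 400 × 0.91) = 68.9 A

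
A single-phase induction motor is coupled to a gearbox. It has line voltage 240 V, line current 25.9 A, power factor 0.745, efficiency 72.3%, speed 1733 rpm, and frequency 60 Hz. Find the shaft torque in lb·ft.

P_in = V·I·cosφ = 240 × 25.9 × 0.745 = 4631 W
P_out = η·P_in = 0.723 × 4631 = 3348 W
n = 1733 rpm
ω = 2π×1733/60 = 181.5 rad/s
τ = P_out/ω = 3348/181.5 = 18.45 N·m
In lb·ft: 18.45/1.356 = 13.6 lb·ft

13.6 lb·ft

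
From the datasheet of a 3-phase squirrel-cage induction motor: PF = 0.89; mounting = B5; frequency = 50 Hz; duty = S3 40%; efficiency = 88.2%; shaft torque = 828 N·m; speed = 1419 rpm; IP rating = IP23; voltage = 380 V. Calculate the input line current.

ω = 2π×1419/60 = 148.6 rad/s; P_out = τω = 828 × 148.6 = 123041 W
P_in = P_out / η = 123041 / 0.882 = 139502 W
I_L = P_in / (√3·V_L·cosφ) = 139502 / (1.732 × 380 × 0.89) = 238 A

238 A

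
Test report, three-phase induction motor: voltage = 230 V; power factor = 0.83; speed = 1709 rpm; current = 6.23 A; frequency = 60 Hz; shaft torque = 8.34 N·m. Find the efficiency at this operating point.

ω = 2π × 1709/60 = 179 rad/s; P_out = τω = 8.34 × 179 = 1493 W
P_in = √3·V_L·I_L·cosφ = 1.732 × 230 × 6.23 × 0.83 = 2060 W
η = P_out / P_in = 1493 / 2060 = 0.725 = 72.5%

72.5 %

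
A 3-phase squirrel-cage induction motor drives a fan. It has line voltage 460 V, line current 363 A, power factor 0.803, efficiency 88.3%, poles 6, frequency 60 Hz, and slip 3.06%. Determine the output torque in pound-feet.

P_in = √3·V·I·cosφ = 1.732 × 460 × 363 × 0.803 = 232235 W
P_out = η·P_in = 0.883 × 232235 = 205064 W
n_s = 120×60/6 = 1200 rpm; n = 1200×(1−0.0306) = 1163 rpm
ω = 2π×1163/60 = 121.8 rad/s
τ = P_out/ω = 205064/121.8 = 1684 N·m
In lb·ft: 1684/1.356 = 1240 lb·ft

1240 lb·ft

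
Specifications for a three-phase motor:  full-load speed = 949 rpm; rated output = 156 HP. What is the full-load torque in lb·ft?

P_out = 156 × 746 = 116376 W
ω = 2π × 949/60 = 99.38 rad/s
τ = P_out/ω = 116376/99.38 = 1171 N·m
In lb·ft: 1171/1.356 = 864 lb·ft

864 lb·ft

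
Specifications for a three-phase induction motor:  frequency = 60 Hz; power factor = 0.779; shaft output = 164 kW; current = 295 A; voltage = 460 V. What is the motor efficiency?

89.6 %

P_out = 164 kW = 164000 W
P_in = √3·V_L·I_L·cosφ = 1.732 × 460 × 295 × 0.779 = 183090 W
η = P_out / P_in = 164000 / 183090 = 0.896 = 89.6%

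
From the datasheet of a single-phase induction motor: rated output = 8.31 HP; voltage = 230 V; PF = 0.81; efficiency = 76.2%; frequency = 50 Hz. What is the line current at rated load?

P_out = 8.31 × 746 = 6199 W
P_in = P_out / η = 6199 / 0.762 = 8135 W
I = P_in / (V·cosφ) = 8135 / (230 × 0.81) = 43.7 A

43.7 A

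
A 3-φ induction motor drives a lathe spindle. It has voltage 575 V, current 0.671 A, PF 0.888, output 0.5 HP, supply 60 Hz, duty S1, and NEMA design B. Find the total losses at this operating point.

220 W

P_in = √3·V·I·cosφ = 1.732×575×0.671×0.888 = 593 W
P_out = 0.5×746 = 373 W
Losses = P_in − P_out = 593 − 373 = 220 W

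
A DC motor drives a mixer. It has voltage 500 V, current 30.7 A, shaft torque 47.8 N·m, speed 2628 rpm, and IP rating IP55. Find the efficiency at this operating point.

85.7 %

ω = 2π × 2628/60 = 275.2 rad/s; P_out = τω = 47.8 × 275.2 = 13155 W
P_in = V·I = 500 × 30.7 = 15350 W
η = P_out / P_in = 13155 / 15350 = 0.857 = 85.7%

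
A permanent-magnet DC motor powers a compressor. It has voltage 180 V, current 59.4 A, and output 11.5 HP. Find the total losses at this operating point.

2110 W

P_in = V·I = 180×59.4 = 10692 W
P_out = 11.5×746 = 8579 W
Losses = P_in − P_out = 10692 − 8579 = 2113 W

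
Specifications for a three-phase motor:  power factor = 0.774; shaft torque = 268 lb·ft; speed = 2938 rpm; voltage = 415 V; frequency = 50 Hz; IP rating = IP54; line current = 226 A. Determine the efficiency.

τ = 268 lb·ft × 1.356 = 363.4 N·m
ω = 2π × 2938/60 = 307.7 rad/s; P_out = τω = 363.4 × 307.7 = 111818 W
P_in = √3·V_L·I_L·cosφ = 1.732 × 415 × 226 × 0.774 = 125732 W
η = P_out / P_in = 111818 / 125732 = 0.889 = 88.9%

88.9 %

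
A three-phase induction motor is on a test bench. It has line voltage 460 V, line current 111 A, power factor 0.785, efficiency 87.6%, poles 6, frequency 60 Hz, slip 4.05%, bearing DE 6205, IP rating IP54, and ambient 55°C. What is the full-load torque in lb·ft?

P_in = √3·V·I·cosφ = 1.732 × 460 × 111 × 0.785 = 69422 W
P_out = η·P_in = 0.876 × 69422 = 60814 W
n_s = 120×60/6 = 1200 rpm; n = 1200×(1−0.0405) = 1151 rpm
ω = 2π×1151/60 = 120.5 rad/s
τ = P_out/ω = 60814/120.5 = 504.7 N·m
In lb·ft: 504.7/1.356 = 372 lb·ft

372 lb·ft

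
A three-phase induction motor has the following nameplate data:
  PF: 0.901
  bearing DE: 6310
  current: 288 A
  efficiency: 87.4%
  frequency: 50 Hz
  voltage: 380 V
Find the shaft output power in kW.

149 kW

P_in = √3·V·I·cosφ = 1.732 × 380 × 288 × 0.901 = 170785 W
P_out = η·P_in = 0.874 × 170785 = 149266 W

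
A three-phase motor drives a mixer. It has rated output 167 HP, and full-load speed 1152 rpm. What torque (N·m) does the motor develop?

1030 N·m

P_out = 167 × 746 = 124582 W
ω = 2π × 1152/60 = 120.6 rad/s
τ = P_out/ω = 124582/120.6 = 1030 N·m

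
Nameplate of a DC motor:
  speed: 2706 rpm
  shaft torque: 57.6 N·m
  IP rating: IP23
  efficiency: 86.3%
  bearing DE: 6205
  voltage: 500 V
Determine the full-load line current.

ω = 2π×2706/60 = 283.4 rad/s; P_out = τω = 57.6 × 283.4 = 16324 W
P_in = P_out / η = 16324 / 0.863 = 18915 W
I = P_in / V = 18915 / 500 = 37.8 A

37.8 A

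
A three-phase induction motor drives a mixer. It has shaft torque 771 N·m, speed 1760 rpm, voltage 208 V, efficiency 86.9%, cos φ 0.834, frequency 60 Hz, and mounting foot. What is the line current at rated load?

ω = 2π×1760/60 = 184.3 rad/s; P_out = τω = 771 × 184.3 = 142095 W
P_in = P_out / η = 142095 / 0.869 = 163516 W
I_L = P_in / (√3·V_L·cosφ) = 163516 / (1.732 × 208 × 0.834) = 544 A

544 A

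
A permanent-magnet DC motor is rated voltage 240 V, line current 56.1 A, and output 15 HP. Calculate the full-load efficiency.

P_out = 15 × 746 = 11190 W
P_in = V·I = 240 × 56.1 = 13464 W
η = P_out / P_in = 11190 / 13464 = 0.831 = 83.1%

83.1 %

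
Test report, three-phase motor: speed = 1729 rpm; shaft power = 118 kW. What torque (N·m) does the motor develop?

652 N·m

ω = 2π × 1729/60 = 181.1 rad/s
τ = P/ω = 118000/181.1 = 652 N·m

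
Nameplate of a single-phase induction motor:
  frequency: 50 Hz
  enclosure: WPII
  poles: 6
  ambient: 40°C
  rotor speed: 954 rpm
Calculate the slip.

4.60 %

n_s = 120f/p = 120×50/6 = 1000 rpm
s = (n_s − n)/n_s = (1000 − 954)/1000 = 0.0460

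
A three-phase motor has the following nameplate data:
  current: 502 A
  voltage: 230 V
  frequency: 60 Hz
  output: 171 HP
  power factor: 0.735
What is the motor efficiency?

P_out = 171 × 746 = 127566 W
P_in = √3·V_L·I_L·cosφ = 1.732 × 230 × 502 × 0.735 = 146983 W
η = P_out / P_in = 127566 / 146983 = 0.868 = 86.8%

86.8 %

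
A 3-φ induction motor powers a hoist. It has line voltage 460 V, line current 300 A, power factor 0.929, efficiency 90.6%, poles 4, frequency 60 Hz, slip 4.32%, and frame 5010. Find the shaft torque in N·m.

1120 N·m

P_in = √3·V·I·cosφ = 1.732 × 460 × 300 × 0.929 = 222046 W
P_out = η·P_in = 0.906 × 222046 = 201174 W
n_s = 120×60/4 = 1800 rpm; n = 1800×(1−0.0432) = 1722 rpm
ω = 2π×1722/60 = 180.3 rad/s
τ = P_out/ω = 201174/180.3 = 1120 N·m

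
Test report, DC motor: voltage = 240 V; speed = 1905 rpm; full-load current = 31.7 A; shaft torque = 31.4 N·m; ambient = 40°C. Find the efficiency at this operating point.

82.3 %

ω = 2π × 1905/60 = 199.5 rad/s; P_out = τω = 31.4 × 199.5 = 6264 W
P_in = V·I = 240 × 31.7 = 7608 W
η = P_out / P_in = 6264 / 7608 = 0.823 = 82.3%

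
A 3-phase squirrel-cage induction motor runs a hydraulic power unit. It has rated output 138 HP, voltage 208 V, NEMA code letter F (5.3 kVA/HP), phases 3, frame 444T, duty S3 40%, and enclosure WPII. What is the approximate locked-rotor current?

2030 A

S_LR = 5.3 × 138 = 731.4 kVA
I_LR = S_LR/(√3·V_L) = 731400/(1.732×208) = 2030 A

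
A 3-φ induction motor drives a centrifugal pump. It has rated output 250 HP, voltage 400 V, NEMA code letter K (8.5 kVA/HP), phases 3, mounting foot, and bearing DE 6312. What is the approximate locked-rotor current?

S_LR = 8.5 × 250 = 2125 kVA
I_LR = S_LR/(√3·V_L) = 2125000/(1.732×400) = 3070 A

3070 A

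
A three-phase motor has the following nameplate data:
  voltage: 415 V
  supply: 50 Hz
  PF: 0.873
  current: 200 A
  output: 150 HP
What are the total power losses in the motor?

13600 W

P_in = √3·V·I·cosφ = 1.732×415×200×0.873 = 125499 W
P_out = 150×746 = 111900 W
Losses = P_in − P_out = 125499 − 111900 = 13599 W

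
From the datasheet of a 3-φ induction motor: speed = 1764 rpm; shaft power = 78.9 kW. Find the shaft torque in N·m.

427 N·m

ω = 2π × 1764/60 = 184.7 rad/s
τ = P/ω = 78900/184.7 = 427 N·m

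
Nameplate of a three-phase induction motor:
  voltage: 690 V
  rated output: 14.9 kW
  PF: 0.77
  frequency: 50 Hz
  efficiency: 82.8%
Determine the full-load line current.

P_out = 14.9 kW = 14900 W
P_in = P_out / η = 14900 / 0.828 = 17995 W
I_L = P_in / (√3·V_L·cosφ) = 17995 / (1.732 × 690 × 0.77) = 19.6 A

19.6 A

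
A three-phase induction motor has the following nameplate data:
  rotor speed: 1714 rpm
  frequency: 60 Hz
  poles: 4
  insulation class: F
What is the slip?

n_s = 120f/p = 120×60/4 = 1800 rpm
s = (n_s − n)/n_s = (1800 − 1714)/1800 = 0.0478

4.78 %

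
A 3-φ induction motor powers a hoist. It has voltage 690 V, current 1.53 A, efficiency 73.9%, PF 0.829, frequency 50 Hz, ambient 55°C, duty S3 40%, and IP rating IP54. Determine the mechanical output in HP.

P_in = √3·V·I·cosφ = 1.732 × 690 × 1.53 × 0.829 = 1516 W
P_out = η·P_in = 0.739 × 1516 = 1120 W
= 1120/746 = 1.5 HP

1.5 HP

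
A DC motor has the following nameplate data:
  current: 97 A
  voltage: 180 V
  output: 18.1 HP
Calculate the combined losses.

3960 W

P_in = V·I = 180×97 = 17460 W
P_out = 18.1×746 = 13503 W
Losses = P_in − P_out = 17460 − 13503 = 3957 W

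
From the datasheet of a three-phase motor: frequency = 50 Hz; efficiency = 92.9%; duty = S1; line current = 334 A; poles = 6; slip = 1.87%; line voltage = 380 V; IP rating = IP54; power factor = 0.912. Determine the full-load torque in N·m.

P_in = √3·V·I·cosφ = 1.732 × 380 × 334 × 0.912 = 200481 W
P_out = η·P_in = 0.929 × 200481 = 186247 W
n_s = 120×50/6 = 1000 rpm; n = 1000×(1−0.0187) = 981 rpm
ω = 2π×981/60 = 102.7 rad/s
τ = P_out/ω = 186247/102.7 = 1810 N·m

1810 N·m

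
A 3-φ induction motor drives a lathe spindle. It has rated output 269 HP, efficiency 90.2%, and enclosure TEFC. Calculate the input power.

P_out = 269 × 746 = 200674 W
P_in = P_out/η = 200674/0.902 = 222477 W = 222 kW

222 kW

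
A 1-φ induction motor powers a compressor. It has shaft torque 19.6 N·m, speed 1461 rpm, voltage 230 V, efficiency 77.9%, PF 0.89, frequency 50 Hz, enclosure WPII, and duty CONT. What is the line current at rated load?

18.8 A

ω = 2π×1461/60 = 153 rad/s; P_out = τω = 19.6 × 153 = 2999 W
P_in = P_out / η = 2999 / 0.779 = 3850 W
I = P_in / (V·cosφ) = 3850 / (230 × 0.89) = 18.8 A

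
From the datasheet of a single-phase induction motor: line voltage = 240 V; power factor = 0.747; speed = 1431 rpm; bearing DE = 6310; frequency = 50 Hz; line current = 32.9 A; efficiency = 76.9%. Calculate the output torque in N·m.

P_in = V·I·cosφ = 240 × 32.9 × 0.747 = 5898 W
P_out = η·P_in = 0.769 × 5898 = 4536 W
n = 1431 rpm
ω = 2π×1431/60 = 149.9 rad/s
τ = P_out/ω = 4536/149.9 = 30.3 N·m

30.3 N·m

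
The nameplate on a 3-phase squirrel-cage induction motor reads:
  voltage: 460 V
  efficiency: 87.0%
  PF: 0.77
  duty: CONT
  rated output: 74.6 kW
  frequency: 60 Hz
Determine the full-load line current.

140 A

P_out = 74.6 kW = 74600 W
P_in = P_out / η = 74600 / 0.870 = 85747 W
I_L = P_in / (√3·V_L·cosφ) = 85747 / (1.732 × 460 × 0.77) = 140 A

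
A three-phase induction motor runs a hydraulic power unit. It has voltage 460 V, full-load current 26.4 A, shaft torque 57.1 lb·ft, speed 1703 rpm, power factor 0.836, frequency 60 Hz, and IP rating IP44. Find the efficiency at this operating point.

78.5 %

τ = 57.1 lb·ft × 1.356 = 77.43 N·m
ω = 2π × 1703/60 = 178.3 rad/s; P_out = τω = 77.43 × 178.3 = 13806 W
P_in = √3·V_L·I_L·cosφ = 1.732 × 460 × 26.4 × 0.836 = 17584 W
η = P_out / P_in = 13806 / 17584 = 0.785 = 78.5%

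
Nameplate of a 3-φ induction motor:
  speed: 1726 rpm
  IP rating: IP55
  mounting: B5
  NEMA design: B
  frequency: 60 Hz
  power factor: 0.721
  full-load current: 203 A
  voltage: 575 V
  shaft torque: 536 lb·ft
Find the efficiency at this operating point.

90.1 %

τ = 536 lb·ft × 1.356 = 726.8 N·m
ω = 2π × 1726/60 = 180.7 rad/s; P_out = τω = 726.8 × 180.7 = 131333 W
P_in = √3·V_L·I_L·cosφ = 1.732 × 575 × 203 × 0.721 = 145763 W
η = P_out / P_in = 131333 / 145763 = 0.901 = 90.1%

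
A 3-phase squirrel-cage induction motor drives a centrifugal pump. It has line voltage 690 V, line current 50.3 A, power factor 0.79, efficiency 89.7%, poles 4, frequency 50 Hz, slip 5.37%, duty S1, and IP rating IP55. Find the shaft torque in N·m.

P_in = √3·V·I·cosφ = 1.732 × 690 × 50.3 × 0.79 = 47489 W
P_out = η·P_in = 0.897 × 47489 = 42598 W
n_s = 120×50/4 = 1500 rpm; n = 1500×(1−0.0537) = 1419 rpm
ω = 2π×1419/60 = 148.6 rad/s
τ = P_out/ω = 42598/148.6 = 287 N·m

287 N·m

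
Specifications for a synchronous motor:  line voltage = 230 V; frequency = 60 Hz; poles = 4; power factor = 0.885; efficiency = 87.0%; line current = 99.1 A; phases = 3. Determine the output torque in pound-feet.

P_in = √3·V·I·cosφ = 1.732 × 230 × 99.1 × 0.885 = 34938 W
P_out = η·P_in = 0.87 × 34938 = 30396 W
n = n_s = 120×60/4 = 1800 rpm (synchronous)
ω = 2π×1800/60 = 188.5 rad/s
τ = P_out/ω = 30396/188.5 = 161.3 N·m
In lb·ft: 161.3/1.356 = 119 lb·ft

119 lb·ft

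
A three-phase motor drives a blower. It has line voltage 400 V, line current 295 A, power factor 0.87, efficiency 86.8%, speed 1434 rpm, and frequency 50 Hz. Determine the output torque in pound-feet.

P_in = √3·V·I·cosφ = 1.732 × 400 × 295 × 0.87 = 177807 W
P_out = η·P_in = 0.868 × 177807 = 154336 W
n = 1434 rpm
ω = 2π×1434/60 = 150.2 rad/s
τ = P_out/ω = 154336/150.2 = 1028 N·m
In lb·ft: 1028/1.356 = 758 lb·ft

758 lb·ft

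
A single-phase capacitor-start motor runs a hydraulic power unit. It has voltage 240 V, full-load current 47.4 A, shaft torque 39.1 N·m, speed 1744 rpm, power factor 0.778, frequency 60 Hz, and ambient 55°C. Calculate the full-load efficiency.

ω = 2π × 1744/60 = 182.6 rad/s; P_out = τω = 39.1 × 182.6 = 7140 W
P_in = V·I·cosφ = 240 × 47.4 × 0.778 = 8851 W
η = P_out / P_in = 7140 / 8851 = 0.807 = 80.7%

80.7 %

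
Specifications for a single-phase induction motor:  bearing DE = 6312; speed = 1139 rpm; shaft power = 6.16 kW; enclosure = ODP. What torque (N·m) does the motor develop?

ω = 2π × 1139/60 = 119.3 rad/s
τ = P/ω = 6160/119.3 = 51.6 N·m

51.6 N·m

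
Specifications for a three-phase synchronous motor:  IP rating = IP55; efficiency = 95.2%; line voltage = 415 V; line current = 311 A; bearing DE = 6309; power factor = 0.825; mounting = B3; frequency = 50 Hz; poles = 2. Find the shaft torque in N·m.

559 N·m

P_in = √3·V·I·cosφ = 1.732 × 415 × 311 × 0.825 = 184421 W
P_out = η·P_in = 0.952 × 184421 = 175569 W
n = n_s = 120×50/2 = 3000 rpm (synchronous)
ω = 2π×3000/60 = 314.2 rad/s
τ = P_out/ω = 175569/314.2 = 559 N·m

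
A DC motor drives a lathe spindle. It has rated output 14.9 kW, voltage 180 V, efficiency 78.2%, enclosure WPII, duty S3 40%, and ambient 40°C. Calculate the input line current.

106 A

P_out = 14.9 kW = 14900 W
P_in = P_out / η = 14900 / 0.782 = 19054 W
I = P_in / V = 19054 / 180 = 106 A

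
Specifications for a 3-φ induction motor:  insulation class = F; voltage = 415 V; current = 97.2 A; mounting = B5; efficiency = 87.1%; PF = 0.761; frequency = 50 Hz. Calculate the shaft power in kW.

P_in = √3·V·I·cosφ = 1.732 × 415 × 97.2 × 0.761 = 53168 W
P_out = η·P_in = 0.871 × 53168 = 46309 W

46.3 kW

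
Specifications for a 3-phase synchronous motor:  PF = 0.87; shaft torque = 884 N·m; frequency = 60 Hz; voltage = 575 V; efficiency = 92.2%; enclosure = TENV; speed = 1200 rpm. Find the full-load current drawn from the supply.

ω = 2π×1200/60 = 125.7 rad/s; P_out = τω = 884 × 125.7 = 111119 W
P_in = P_out / η = 111119 / 0.922 = 120520 W
I_L = P_in / (√3·V_L·cosφ) = 120520 / (1.732 × 575 × 0.87) = 139 A

139 A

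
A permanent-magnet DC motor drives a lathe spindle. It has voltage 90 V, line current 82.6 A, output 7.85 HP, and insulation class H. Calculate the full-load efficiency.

P_out = 7.85 × 746 = 5856 W
P_in = V·I = 90 × 82.6 = 7434 W
η = P_out / P_in = 5856 / 7434 = 0.788 = 78.8%

78.8 %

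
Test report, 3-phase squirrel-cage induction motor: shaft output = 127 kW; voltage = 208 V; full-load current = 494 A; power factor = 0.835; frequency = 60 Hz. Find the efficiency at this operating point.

85.5 %

P_out = 127 kW = 127000 W
P_in = √3·V_L·I_L·cosφ = 1.732 × 208 × 494 × 0.835 = 148602 W
η = P_out / P_in = 127000 / 148602 = 0.855 = 85.5%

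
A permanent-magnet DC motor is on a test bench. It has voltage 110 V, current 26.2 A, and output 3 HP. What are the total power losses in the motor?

644 W

P_in = V·I = 110×26.2 = 2882 W
P_out = 3×746 = 2238 W
Losses = P_in − P_out = 2882 − 2238 = 644 W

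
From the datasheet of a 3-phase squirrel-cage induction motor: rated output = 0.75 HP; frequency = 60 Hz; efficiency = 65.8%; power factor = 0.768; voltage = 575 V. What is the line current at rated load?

P_out = 0.75 × 746 = 560 W
P_in = P_out / η = 560 / 0.658 = 851 W
I_L = P_in / (√3·V_L·cosφ) = 851 / (1.732 × 575 × 0.768) = 1.11 A

1.11 A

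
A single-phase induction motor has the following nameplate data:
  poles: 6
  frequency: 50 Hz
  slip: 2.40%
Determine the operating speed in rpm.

n_s = 120f/p = 120×50/6 = 1000 rpm
n = n_s(1 − s) = 1000 × (1 − 0.024) = 976 rpm

976 rpm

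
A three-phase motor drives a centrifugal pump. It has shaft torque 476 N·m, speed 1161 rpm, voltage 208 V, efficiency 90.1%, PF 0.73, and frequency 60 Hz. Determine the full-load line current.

244 A

ω = 2π×1161/60 = 121.6 rad/s; P_out = τω = 476 × 121.6 = 57882 W
P_in = P_out / η = 57882 / 0.901 = 64242 W
I_L = P_in / (√3·V_L·cosφ) = 64242 / (1.732 × 208 × 0.73) = 244 A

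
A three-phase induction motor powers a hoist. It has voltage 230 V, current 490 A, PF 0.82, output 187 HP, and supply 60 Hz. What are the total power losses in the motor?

20.6 kW

P_in = √3·V·I·cosφ = 1.732×230×490×0.82 = 160061 W
P_out = 187×746 = 139502 W
Losses = P_in − P_out = 160061 − 139502 = 20559 W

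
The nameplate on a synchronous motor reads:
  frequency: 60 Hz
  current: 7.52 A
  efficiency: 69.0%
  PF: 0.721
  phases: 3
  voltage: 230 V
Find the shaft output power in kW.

P_in = √3·V·I·cosφ = 1.732 × 230 × 7.52 × 0.721 = 2160 W
P_out = η·P_in = 0.69 × 2160 = 1490 W

1.49 kW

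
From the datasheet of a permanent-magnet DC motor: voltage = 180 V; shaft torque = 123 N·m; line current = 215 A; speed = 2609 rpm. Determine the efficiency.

ω = 2π × 2609/60 = 273.2 rad/s; P_out = τω = 123 × 273.2 = 33604 W
P_in = V·I = 180 × 215 = 38700 W
η = P_out / P_in = 33604 / 38700 = 0.868 = 86.8%

86.8 %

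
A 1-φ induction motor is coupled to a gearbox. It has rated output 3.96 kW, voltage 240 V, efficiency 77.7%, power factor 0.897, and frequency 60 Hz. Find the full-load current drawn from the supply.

23.7 A

P_out = 3.96 kW = 3960 W
P_in = P_out / η = 3960 / 0.777 = 5097 W
I = P_in / (V·cosφ) = 5097 / (240 × 0.897) = 23.7 A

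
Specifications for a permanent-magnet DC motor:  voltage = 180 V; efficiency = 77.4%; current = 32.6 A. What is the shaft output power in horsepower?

P_in = V·I = 180 × 32.6 = 5868 W
P_out = η·P_in = 0.774 × 5868 = 4542 W
= 4542/746 = 6.09 HP

6.09 HP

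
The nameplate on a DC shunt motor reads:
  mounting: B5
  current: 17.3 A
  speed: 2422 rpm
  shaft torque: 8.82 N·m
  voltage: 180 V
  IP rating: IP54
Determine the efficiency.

ω = 2π × 2422/60 = 253.6 rad/s; P_out = τω = 8.82 × 253.6 = 2237 W
P_in = V·I = 180 × 17.3 = 3114 W
η = P_out / P_in = 2237 / 3114 = 0.718 = 71.8%

71.8 %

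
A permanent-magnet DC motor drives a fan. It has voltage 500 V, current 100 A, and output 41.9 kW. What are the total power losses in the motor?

P_in = V·I = 500×100 = 50000 W
P_out = 41900 W
Losses = P_in − P_out = 50000 − 41900 = 8100 W

8.1 kW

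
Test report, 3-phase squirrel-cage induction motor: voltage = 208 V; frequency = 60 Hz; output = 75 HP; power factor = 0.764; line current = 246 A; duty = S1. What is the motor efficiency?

P_out = 75 × 746 = 55950 W
P_in = √3·V_L·I_L·cosφ = 1.732 × 208 × 246 × 0.764 = 67708 W
η = P_out / P_in = 55950 / 67708 = 0.826 = 82.6%

82.6 %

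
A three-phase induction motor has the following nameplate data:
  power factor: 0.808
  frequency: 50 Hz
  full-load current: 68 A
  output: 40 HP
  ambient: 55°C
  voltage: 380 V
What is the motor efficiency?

82.5 %

P_out = 40 × 746 = 29840 W
P_in = √3·V_L·I_L·cosφ = 1.732 × 380 × 68 × 0.808 = 36162 W
η = P_out / P_in = 29840 / 36162 = 0.825 = 82.5%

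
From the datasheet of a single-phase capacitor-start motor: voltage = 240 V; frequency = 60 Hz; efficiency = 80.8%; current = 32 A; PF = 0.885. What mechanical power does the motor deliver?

5.49 kW

P_in = V·I·cosφ = 240 × 32 × 0.885 = 6797 W
P_out = η·P_in = 0.808 × 6797 = 5492 W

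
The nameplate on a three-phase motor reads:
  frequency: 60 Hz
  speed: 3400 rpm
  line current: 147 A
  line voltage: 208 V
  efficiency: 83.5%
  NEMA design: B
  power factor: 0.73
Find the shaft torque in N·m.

P_in = √3·V·I·cosφ = 1.732 × 208 × 147 × 0.73 = 38659 W
P_out = η·P_in = 0.835 × 38659 = 32280 W
n = 3400 rpm
ω = 2π×3400/60 = 356 rad/s
τ = P_out/ω = 32280/356 = 90.7 N·m

90.7 N·m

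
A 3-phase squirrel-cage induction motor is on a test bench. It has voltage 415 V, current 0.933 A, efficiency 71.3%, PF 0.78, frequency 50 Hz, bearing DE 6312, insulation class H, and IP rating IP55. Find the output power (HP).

0.5 HP

P_in = √3·V·I·cosφ = 1.732 × 415 × 0.933 × 0.78 = 523 W
P_out = η·P_in = 0.713 × 523 = 373 W
= 373/746 = 0.5 HP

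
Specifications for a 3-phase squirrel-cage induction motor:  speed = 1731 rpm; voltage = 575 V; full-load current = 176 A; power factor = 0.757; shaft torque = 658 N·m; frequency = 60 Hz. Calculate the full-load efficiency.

89.9 %

ω = 2π × 1731/60 = 181.3 rad/s; P_out = τω = 658 × 181.3 = 119295 W
P_in = √3·V_L·I_L·cosφ = 1.732 × 575 × 176 × 0.757 = 132686 W
η = P_out / P_in = 119295 / 132686 = 0.899 = 89.9%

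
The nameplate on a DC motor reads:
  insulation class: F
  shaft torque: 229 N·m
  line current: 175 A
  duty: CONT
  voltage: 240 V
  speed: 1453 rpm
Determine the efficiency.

83.0 %

ω = 2π × 1453/60 = 152.2 rad/s; P_out = τω = 229 × 152.2 = 34854 W
P_in = V·I = 240 × 175 = 42000 W
η = P_out / P_in = 34854 / 42000 = 0.830 = 83.0%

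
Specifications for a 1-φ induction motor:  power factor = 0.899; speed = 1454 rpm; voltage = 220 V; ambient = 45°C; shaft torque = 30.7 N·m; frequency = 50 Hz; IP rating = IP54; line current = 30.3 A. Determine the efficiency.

78.0 %

ω = 2π × 1454/60 = 152.3 rad/s; P_out = τω = 30.7 × 152.3 = 4676 W
P_in = V·I·cosφ = 220 × 30.3 × 0.899 = 5993 W
η = P_out / P_in = 4676 / 5993 = 0.780 = 78.0%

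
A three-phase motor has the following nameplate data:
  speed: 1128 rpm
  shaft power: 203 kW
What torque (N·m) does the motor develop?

1720 N·m

ω = 2π × 1128/60 = 118.1 rad/s
τ = P/ω = 203000/118.1 = 1720 N·m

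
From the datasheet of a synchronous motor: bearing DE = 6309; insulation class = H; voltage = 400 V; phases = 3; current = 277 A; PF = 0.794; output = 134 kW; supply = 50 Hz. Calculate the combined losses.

18.4 kW

P_in = √3·V·I·cosφ = 1.732×400×277×0.794 = 152373 W
P_out = 134000 W
Losses = P_in − P_out = 152373 − 134000 = 18373 W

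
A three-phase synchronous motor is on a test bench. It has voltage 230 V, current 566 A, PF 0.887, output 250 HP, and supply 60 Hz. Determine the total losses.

P_in = √3·V·I·cosφ = 1.732×230×566×0.887 = 199993 W
P_out = 250×746 = 186500 W
Losses = P_in − P_out = 199993 − 186500 = 13493 W

13.5 kW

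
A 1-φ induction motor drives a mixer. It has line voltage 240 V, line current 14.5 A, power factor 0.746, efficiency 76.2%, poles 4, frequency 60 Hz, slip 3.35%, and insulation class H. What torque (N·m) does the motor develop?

10.9 N·m

P_in = V·I·cosφ = 240 × 14.5 × 0.746 = 2596 W
P_out = η·P_in = 0.762 × 2596 = 1978 W
n_s = 120×60/4 = 1800 rpm; n = 1800×(1−0.0335) = 1740 rpm
ω = 2π×1740/60 = 182.2 rad/s
τ = P_out/ω = 1978/182.2 = 10.9 N·m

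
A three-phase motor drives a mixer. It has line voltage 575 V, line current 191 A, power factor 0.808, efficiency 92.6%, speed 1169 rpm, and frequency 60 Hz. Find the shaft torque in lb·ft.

P_in = √3·V·I·cosφ = 1.732 × 575 × 191 × 0.808 = 153695 W
P_out = η·P_in = 0.926 × 153695 = 142322 W
n = 1169 rpm
ω = 2π×1169/60 = 122.4 rad/s
τ = P_out/ω = 142322/122.4 = 1163 N·m
In lb·ft: 1163/1.356 = 858 lb·ft

858 lb·ft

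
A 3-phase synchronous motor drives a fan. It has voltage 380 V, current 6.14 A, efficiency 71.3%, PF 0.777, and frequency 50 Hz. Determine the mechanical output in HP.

3 HP

P_in = √3·V·I·cosφ = 1.732 × 380 × 6.14 × 0.777 = 3140 W
P_out = η·P_in = 0.713 × 3140 = 2239 W
= 2239/746 = 3 HP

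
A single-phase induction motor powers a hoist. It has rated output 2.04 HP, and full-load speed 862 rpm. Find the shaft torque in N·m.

16.9 N·m

P_out = 2.04 × 746 = 1522 W
ω = 2π × 862/60 = 90.27 rad/s
τ = P_out/ω = 1522/90.27 = 16.9 N·m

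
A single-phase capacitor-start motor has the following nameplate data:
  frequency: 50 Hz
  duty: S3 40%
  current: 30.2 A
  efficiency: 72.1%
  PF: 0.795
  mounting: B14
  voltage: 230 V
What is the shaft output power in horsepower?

5.34 HP

P_in = V·I·cosφ = 230 × 30.2 × 0.795 = 5522 W
P_out = η·P_in = 0.721 × 5522 = 3981 W
= 3981/746 = 5.34 HP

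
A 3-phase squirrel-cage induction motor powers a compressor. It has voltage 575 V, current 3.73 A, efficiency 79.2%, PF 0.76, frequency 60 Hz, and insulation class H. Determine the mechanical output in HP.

P_in = √3·V·I·cosφ = 1.732 × 575 × 3.73 × 0.76 = 2823 W
P_out = η·P_in = 0.792 × 2823 = 2236 W
= 2236/746 = 3 HP

3 HP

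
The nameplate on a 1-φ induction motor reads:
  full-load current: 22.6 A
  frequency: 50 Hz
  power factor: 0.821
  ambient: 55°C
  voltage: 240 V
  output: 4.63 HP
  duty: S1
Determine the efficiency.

77.6 %

P_out = 4.63 × 746 = 3454 W
P_in = V·I·cosφ = 240 × 22.6 × 0.821 = 4453 W
η = P_out / P_in = 3454 / 4453 = 0.776 = 77.6%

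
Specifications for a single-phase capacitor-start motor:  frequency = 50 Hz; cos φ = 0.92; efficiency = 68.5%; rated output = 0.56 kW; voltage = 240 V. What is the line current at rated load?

P_out = 0.56 kW = 560 W
P_in = P_out / η = 560 / 0.685 = 818 W
I = P_in / (V·cosφ) = 818 / (240 × 0.92) = 3.7 A

3.7 A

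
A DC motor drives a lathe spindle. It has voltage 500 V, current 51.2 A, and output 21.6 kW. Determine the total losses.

P_in = V·I = 500×51.2 = 25600 W
P_out = 21600 W
Losses = P_in − P_out = 25600 − 21600 = 4000 W

4000 W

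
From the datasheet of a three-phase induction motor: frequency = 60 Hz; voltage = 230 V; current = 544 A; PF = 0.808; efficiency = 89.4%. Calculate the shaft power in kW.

P_in = √3·V·I·cosφ = 1.732 × 230 × 544 × 0.808 = 175100 W
P_out = η·P_in = 0.894 × 175100 = 156539 W

157 kW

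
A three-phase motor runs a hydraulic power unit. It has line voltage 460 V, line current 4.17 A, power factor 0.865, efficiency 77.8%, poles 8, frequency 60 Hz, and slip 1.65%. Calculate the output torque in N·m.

P_in = √3·V·I·cosφ = 1.732 × 460 × 4.17 × 0.865 = 2874 W
P_out = η·P_in = 0.778 × 2874 = 2236 W
n_s = 120×60/8 = 900 rpm; n = 900×(1−0.0165) = 885 rpm
ω = 2π×885/60 = 92.68 rad/s
τ = P_out/ω = 2236/92.68 = 24.1 N·m

24.1 N·m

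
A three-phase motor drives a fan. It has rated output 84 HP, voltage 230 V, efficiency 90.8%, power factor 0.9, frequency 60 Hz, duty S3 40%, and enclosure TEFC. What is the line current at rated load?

192 A

P_out = 84 × 746 = 62664 W
P_in = P_out / η = 62664 / 0.908 = 69013 W
I_L = P_in / (√3·V_L·cosφ) = 69013 / (1.732 × 230 × 0.9) = 192 A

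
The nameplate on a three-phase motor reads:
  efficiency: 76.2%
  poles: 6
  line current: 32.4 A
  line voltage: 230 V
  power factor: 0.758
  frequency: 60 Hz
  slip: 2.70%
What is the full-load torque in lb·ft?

P_in = √3·V·I·cosφ = 1.732 × 230 × 32.4 × 0.758 = 9783 W
P_out = η·P_in = 0.762 × 9783 = 7455 W
n_s = 120×60/6 = 1200 rpm; n = 1200×(1−0.027) = 1168 rpm
ω = 2π×1168/60 = 122.3 rad/s
τ = P_out/ω = 7455/122.3 = 60.96 N·m
In lb·ft: 60.96/1.356 = 45 lb·ft

45 lb·ft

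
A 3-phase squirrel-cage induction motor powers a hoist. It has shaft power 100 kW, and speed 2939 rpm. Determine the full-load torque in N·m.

ω = 2π × 2939/60 = 307.8 rad/s
τ = P/ω = 100000/307.8 = 325 N·m

325 N·m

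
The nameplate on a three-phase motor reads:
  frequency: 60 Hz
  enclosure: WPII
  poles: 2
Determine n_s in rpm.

3600 rpm

n_s = 120f/p = 120×60/2 = 3600 rpm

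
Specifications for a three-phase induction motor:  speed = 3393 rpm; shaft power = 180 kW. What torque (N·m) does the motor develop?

ω = 2π × 3393/60 = 355.3 rad/s
τ = P/ω = 180000/355.3 = 507 N·m

507 N·m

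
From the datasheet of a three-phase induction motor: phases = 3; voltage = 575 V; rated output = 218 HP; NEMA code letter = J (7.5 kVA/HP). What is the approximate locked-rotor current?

S_LR = 7.5 × 218 = 1635 kVA
I_LR = S_LR/(√3·V_L) = 1635000/(1.732×575) = 1640 A

1640 A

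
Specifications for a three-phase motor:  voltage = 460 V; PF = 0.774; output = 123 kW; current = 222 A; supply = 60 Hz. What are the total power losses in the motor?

13.9 kW

P_in = √3·V·I·cosφ = 1.732×460×222×0.774 = 136899 W
P_out = 123000 W
Losses = P_in − P_out = 136899 − 123000 = 13899 W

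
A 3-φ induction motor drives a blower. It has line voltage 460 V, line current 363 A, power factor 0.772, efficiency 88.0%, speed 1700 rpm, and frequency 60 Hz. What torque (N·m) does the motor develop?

1100 N·m

P_in = √3·V·I·cosφ = 1.732 × 460 × 363 × 0.772 = 223270 W
P_out = η·P_in = 0.88 × 223270 = 196478 W
n = 1700 rpm
ω = 2π×1700/60 = 178 rad/s
τ = P_out/ω = 196478/178 = 1100 N·m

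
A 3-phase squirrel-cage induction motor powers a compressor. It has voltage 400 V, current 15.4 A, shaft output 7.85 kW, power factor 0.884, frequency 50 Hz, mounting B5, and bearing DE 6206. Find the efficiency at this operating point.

P_out = 7.85 kW = 7850 W
P_in = √3·V_L·I_L·cosφ = 1.732 × 400 × 15.4 × 0.884 = 9432 W
η = P_out / P_in = 7850 / 9432 = 0.832 = 83.2%

83.2 %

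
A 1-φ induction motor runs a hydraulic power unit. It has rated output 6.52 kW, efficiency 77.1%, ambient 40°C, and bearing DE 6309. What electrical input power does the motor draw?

P_out = 6520 W
P_in = P_out/η = 6520/0.771 = 8457 W = 8.46 kW

8.46 kW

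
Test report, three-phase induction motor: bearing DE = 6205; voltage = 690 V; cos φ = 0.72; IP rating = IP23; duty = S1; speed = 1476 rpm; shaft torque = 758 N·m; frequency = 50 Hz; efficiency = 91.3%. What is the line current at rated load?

ω = 2π×1476/60 = 154.6 rad/s; P_out = τω = 758 × 154.6 = 117187 W
P_in = P_out / η = 117187 / 0.913 = 128354 W
I_L = P_in / (√3·V_L·cosφ) = 128354 / (1.732 × 690 × 0.72) = 149 A

149 A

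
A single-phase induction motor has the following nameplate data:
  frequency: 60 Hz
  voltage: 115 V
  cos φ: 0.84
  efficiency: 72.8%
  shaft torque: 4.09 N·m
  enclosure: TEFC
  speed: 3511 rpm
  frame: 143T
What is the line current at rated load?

21.4 A

ω = 2π×3511/60 = 367.7 rad/s; P_out = τω = 4.09 × 367.7 = 1504 W
P_in = P_out / η = 1504 / 0.728 = 2066 W
I = P_in / (V·cosφ) = 2066 / (115 × 0.84) = 21.4 A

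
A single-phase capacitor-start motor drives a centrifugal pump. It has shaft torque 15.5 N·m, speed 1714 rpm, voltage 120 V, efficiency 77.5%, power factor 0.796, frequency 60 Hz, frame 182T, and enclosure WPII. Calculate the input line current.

37.6 A

ω = 2π×1714/60 = 179.5 rad/s; P_out = τω = 15.5 × 179.5 = 2782 W
P_in = P_out / η = 2782 / 0.775 = 3590 W
I = P_in / (V·cosφ) = 3590 / (120 × 0.796) = 37.6 A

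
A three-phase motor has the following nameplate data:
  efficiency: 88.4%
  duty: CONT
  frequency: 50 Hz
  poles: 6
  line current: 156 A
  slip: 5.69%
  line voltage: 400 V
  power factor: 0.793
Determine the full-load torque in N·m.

P_in = √3·V·I·cosφ = 1.732 × 400 × 156 × 0.793 = 85705 W
P_out = η·P_in = 0.884 × 85705 = 75763 W
n_s = 120×50/6 = 1000 rpm; n = 1000×(1−0.0569) = 943 rpm
ω = 2π×943/60 = 98.75 rad/s
τ = P_out/ω = 75763/98.75 = 767 N·m

767 N·m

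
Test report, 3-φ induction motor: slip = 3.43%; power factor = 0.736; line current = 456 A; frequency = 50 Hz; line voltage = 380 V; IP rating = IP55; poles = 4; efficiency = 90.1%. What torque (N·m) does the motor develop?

1310 N·m

P_in = √3·V·I·cosφ = 1.732 × 380 × 456 × 0.736 = 220889 W
P_out = η·P_in = 0.901 × 220889 = 199021 W
n_s = 120×50/4 = 1500 rpm; n = 1500×(1−0.0343) = 1449 rpm
ω = 2π×1449/60 = 151.7 rad/s
τ = P_out/ω = 199021/151.7 = 1310 N·m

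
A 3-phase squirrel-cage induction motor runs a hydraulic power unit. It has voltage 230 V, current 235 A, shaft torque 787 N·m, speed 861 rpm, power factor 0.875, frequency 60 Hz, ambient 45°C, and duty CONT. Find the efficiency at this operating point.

ω = 2π × 861/60 = 90.16 rad/s; P_out = τω = 787 × 90.16 = 70956 W
P_in = √3·V_L·I_L·cosφ = 1.732 × 230 × 235 × 0.875 = 81913 W
η = P_out / P_in = 70956 / 81913 = 0.866 = 86.6%

86.6 %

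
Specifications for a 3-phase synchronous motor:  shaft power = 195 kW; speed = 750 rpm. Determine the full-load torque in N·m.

ω = 2π × 750/60 = 78.54 rad/s
τ = P/ω = 195000/78.54 = 2480 N·m

2480 N·m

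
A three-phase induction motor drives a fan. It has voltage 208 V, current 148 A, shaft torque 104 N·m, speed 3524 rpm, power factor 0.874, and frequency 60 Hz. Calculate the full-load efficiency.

ω = 2π × 3524/60 = 369 rad/s; P_out = τω = 104 × 369 = 38376 W
P_in = √3·V_L·I_L·cosφ = 1.732 × 208 × 148 × 0.874 = 46600 W
η = P_out / P_in = 38376 / 46600 = 0.824 = 82.4%

82.4 %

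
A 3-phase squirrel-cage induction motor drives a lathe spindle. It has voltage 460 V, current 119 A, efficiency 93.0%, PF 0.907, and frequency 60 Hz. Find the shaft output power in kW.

P_in = √3·V·I·cosφ = 1.732 × 460 × 119 × 0.907 = 85992 W
P_out = η·P_in = 0.93 × 85992 = 79973 W

80 kW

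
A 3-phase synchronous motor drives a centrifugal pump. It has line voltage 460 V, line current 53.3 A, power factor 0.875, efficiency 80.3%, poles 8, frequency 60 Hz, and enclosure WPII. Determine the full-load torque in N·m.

317 N·m

P_in = √3·V·I·cosφ = 1.732 × 460 × 53.3 × 0.875 = 37157 W
P_out = η·P_in = 0.803 × 37157 = 29837 W
n = n_s = 120×60/8 = 900 rpm (synchronous)
ω = 2π×900/60 = 94.25 rad/s
τ = P_out/ω = 29837/94.25 = 317 N·m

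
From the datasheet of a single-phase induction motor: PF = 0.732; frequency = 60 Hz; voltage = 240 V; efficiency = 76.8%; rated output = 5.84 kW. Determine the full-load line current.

P_out = 5.84 kW = 5840 W
P_in = P_out / η = 5840 / 0.768 = 7604 W
I = P_in / (V·cosφ) = 7604 / (240 × 0.732) = 43.3 A

43.3 A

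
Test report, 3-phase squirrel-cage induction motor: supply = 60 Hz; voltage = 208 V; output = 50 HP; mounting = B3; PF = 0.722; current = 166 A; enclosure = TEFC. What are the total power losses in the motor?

5.88 kW

P_in = √3·V·I·cosφ = 1.732×208×166×0.722 = 43177 W
P_out = 50×746 = 37300 W
Losses = P_in − P_out = 43177 − 37300 = 5877 W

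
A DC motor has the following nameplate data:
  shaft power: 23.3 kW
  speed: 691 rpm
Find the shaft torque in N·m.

ω = 2π × 691/60 = 72.36 rad/s
τ = P/ω = 23300/72.36 = 322 N·m

322 N·m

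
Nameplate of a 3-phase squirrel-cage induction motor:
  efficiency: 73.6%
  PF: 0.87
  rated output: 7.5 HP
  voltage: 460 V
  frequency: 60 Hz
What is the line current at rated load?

P_out = 7.5 × 746 = 5595 W
P_in = P_out / η = 5595 / 0.736 = 7602 W
I_L = P_in / (√3·V_L·cosφ) = 7602 / (1.732 × 460 × 0.87) = 11 A

11 A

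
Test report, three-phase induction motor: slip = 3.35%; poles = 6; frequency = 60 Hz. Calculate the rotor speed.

1160 rpm

n_s = 120f/p = 120×60/6 = 1200 rpm
n = n_s(1 − s) = 1200 × (1 − 0.0335) = 1160 rpm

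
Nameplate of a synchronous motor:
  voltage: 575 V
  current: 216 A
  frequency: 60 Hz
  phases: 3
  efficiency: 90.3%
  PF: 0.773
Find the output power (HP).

P_in = √3·V·I·cosφ = 1.732 × 575 × 216 × 0.773 = 166283 W
P_out = η·P_in = 0.903 × 166283 = 150154 W
= 150154/746 = 201 HP

201 HP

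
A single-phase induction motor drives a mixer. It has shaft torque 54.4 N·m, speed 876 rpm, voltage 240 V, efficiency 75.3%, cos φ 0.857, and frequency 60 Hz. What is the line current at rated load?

ω = 2π×876/60 = 91.73 rad/s; P_out = τω = 54.4 × 91.73 = 4990 W
P_in = P_out / η = 4990 / 0.753 = 6627 W
I = P_in / (V·cosφ) = 6627 / (240 × 0.857) = 32.2 A

32.2 A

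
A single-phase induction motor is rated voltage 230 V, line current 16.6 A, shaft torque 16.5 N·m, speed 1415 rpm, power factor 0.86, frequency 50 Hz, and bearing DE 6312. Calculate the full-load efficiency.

ω = 2π × 1415/60 = 148.2 rad/s; P_out = τω = 16.5 × 148.2 = 2445 W
P_in = V·I·cosφ = 230 × 16.6 × 0.86 = 3283 W
η = P_out / P_in = 2445 / 3283 = 0.745 = 74.5%

74.5 %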